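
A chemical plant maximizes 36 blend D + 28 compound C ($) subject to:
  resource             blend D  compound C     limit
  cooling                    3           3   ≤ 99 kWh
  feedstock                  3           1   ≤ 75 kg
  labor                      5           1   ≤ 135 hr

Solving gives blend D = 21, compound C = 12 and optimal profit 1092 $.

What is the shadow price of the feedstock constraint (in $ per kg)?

Check each constraint at x*: cooling 99/99 (tight); feedstock 75/75 (tight); labor 117/135 (slack 18).
By complementary slackness, y = 0 for the non-binding constraint.
The binding rows give the dual system: 3·y_cooling + 3·y_feedstock = 36 and 3·y_cooling + 1·y_feedstock = 28.
Solving: y_cooling = 8, y_feedstock = 4.
Shadow price of feedstock = 4.

4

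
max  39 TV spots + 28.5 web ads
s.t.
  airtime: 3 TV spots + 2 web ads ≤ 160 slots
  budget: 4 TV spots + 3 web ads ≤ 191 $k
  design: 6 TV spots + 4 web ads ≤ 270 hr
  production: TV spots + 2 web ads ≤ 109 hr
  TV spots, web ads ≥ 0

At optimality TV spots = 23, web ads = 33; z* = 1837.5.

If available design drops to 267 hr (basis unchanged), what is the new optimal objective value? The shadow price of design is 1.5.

1833

Δb = -3, so new z* = 1837.5 + (1.5)·(-3) = 1837.5 − 4.5 = 1833.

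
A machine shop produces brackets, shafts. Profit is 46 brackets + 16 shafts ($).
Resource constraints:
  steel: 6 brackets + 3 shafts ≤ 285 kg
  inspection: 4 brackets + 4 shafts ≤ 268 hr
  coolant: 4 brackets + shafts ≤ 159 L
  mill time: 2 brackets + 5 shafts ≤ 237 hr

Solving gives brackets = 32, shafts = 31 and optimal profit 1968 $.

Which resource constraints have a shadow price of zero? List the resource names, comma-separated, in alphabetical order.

inspection, mill time

steel: 285/285 (binding)
inspection: 252/268 (slack 16)
coolant: 159/159 (binding)
mill time: 219/237 (slack 18)
By complementary slackness, a constraint with positive slack has shadow price 0 → inspection, mill time.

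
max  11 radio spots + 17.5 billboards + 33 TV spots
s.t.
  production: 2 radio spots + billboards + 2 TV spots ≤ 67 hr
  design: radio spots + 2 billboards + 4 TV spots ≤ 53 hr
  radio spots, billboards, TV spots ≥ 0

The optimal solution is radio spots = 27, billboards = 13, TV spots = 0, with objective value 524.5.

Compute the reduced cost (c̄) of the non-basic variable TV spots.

Both production and design are binding at x*.
The binding rows give the dual system: 2·y_production + 1·y_design = 11 and 1·y_production + 2·y_design = 17.5.
Solving: y_production = 1.5, y_design = 8.
Reduced cost of TV spots: c₃ − yᵀa₃ = 33 − (1.5·2 + 8·4) = 33 − 35 = -2.

-2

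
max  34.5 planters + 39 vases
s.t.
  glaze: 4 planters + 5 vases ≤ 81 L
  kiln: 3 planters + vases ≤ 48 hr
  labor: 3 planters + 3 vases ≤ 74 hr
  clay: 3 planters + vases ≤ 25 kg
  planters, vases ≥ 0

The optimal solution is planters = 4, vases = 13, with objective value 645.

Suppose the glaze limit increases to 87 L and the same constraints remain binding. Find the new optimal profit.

690

Binding: glaze and clay. Non-binding: kiln (23 unused), labor (23 unused).
Since kiln, labor are not tight, their duals are 0.
Dual feasibility on the basic columns requires 4·y_glaze + 3·y_clay = 34.5, 5·y_glaze + 1·y_clay = 39.
Solving: y_glaze = 7.5, y_clay = 1.5.
Δz = y_glaze·Δb = 7.5 × (6) = 45, so new z* = 645 + 45 = 690.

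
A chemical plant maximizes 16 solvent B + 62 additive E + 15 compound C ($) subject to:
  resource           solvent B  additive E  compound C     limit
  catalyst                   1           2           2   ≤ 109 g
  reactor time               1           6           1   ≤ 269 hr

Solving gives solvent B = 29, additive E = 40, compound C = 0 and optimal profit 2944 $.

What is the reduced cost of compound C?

Both catalyst and reactor time are binding at x*.
The binding rows give the dual system: 1·y_catalyst + 1·y_reactor time = 16 and 2·y_catalyst + 6·y_reactor time = 62.
Solving: y_catalyst = 8.5, y_reactor time = 7.5.
Reduced cost of compound C: c₃ − yᵀa₃ = 15 − (8.5·2 + 7.5·1) = 15 − 24.5 = -9.5.

-9.5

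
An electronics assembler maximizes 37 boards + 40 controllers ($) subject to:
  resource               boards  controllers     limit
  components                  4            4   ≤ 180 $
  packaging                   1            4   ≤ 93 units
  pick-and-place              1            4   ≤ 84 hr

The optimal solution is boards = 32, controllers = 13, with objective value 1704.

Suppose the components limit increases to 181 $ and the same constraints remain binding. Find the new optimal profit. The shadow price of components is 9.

Δb = 1, so new z* = 1704 + (9)·(1) = 1704 + 9 = 1713.

1713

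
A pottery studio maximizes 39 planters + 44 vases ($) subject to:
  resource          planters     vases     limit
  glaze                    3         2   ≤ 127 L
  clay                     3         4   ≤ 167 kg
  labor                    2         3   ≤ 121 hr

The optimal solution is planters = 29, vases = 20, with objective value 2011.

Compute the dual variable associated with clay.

Check each constraint at x*: glaze 127/127 (tight); clay 167/167 (tight); labor 118/121 (slack 3).
Slack constraints have shadow price 0 (complementary slackness).
Dual feasibility on the basic columns requires 3·y_glaze + 3·y_clay = 39, 2·y_glaze + 4·y_clay = 44.
Solving: y_glaze = 4, y_clay = 9.
Shadow price of clay = 9.

9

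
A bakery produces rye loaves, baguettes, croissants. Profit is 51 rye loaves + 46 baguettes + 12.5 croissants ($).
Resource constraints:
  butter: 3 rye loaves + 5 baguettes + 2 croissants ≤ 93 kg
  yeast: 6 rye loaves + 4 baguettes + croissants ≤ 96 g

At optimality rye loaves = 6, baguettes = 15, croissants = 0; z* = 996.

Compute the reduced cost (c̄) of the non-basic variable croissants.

-2

Both butter and yeast are binding at x*.
From A_Bᵀ y = c: 3·y_butter + 6·y_yeast = 51; 5·y_butter + 4·y_yeast = 46.
Solving: y_butter = 4, y_yeast = 6.5.
Reduced cost of croissants: c₃ − yᵀa₃ = 12.5 − (4·2 + 6.5·1) = 12.5 − 14.5 = -2.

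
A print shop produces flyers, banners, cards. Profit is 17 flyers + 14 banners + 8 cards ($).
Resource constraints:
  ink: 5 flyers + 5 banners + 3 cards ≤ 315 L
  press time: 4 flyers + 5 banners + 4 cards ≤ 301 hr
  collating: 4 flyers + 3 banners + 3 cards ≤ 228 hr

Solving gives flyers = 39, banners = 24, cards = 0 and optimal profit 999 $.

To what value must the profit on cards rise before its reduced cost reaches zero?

Binding: ink and collating. Non-binding: press time (25 unused).
By complementary slackness, y = 0 for the non-binding constraint.
The binding rows give the dual system: 5·y_ink + 4·y_collating = 17 and 5·y_ink + 3·y_collating = 14.
Solving: y_ink = 1, y_collating = 3.
cards enters the basis when its profit ≥ yᵀa₃ = 1·3 + 3·3 = 12.

12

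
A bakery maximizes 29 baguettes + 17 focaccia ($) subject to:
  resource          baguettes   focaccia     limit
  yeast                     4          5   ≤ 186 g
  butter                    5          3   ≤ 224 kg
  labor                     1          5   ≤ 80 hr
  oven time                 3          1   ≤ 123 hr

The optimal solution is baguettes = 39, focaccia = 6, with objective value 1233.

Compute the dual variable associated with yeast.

2

Check each constraint at x*: yeast 186/186 (tight); butter 213/224 (slack 11); labor 69/80 (slack 11); oven time 123/123 (tight).
Since butter, labor are not tight, their duals are 0.
Dual feasibility on the basic columns requires 4·y_yeast + 3·y_oven time = 29, 5·y_yeast + 1·y_oven time = 17.
→ y_yeast = 2 and y_oven time = 7.
Shadow price of yeast = 2.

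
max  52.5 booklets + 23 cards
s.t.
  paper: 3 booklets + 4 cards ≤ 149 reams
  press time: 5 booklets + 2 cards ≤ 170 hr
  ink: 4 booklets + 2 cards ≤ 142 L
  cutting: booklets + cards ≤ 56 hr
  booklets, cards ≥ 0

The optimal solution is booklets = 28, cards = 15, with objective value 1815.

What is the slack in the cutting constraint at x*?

13

cutting used = 1·28 + 1·15 = 43; slack = 56 − 43 = 13.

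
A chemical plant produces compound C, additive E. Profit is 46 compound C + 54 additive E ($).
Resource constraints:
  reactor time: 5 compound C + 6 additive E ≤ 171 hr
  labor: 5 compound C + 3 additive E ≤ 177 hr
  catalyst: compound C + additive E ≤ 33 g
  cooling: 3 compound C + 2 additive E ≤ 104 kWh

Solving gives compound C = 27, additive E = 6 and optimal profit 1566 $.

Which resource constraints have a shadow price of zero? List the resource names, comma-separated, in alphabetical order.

cooling, labor

reactor time: 171/171 (binding)
labor: 153/177 (slack 24)
catalyst: 33/33 (binding)
cooling: 93/104 (slack 11)
By complementary slackness, a constraint with positive slack has shadow price 0 → cooling, labor.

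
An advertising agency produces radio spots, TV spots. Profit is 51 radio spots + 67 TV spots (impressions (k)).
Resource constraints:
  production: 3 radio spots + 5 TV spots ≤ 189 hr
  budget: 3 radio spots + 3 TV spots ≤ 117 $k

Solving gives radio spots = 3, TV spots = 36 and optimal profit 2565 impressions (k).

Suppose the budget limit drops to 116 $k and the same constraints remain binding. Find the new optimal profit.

Both production and budget are binding at x*.
Dual feasibility on the basic columns requires 3·y_production + 3·y_budget = 51, 5·y_production + 3·y_budget = 67.
Solving: y_production = 8, y_budget = 9.
Δz = y_budget·Δb = 9 × (-1) = -9, so new z* = 2565 − 9 = 2556.

2556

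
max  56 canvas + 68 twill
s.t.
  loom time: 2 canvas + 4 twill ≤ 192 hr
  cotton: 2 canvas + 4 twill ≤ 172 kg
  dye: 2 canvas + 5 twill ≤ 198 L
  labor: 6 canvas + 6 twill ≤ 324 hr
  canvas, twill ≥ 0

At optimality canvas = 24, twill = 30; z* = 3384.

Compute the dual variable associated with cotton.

At the optimum: loom time uses 168 of 192 (slack = 24); cotton uses 168 of 172 (slack = 4); dye uses 198 of 198 (binding); labor uses 324 of 324 (binding).
Since loom time, cotton are not tight, their duals are 0.
From A_Bᵀ y = c: 2·y_dye + 6·y_labor = 56; 5·y_dye + 6·y_labor = 68.
Solving: y_dye = 4, y_labor = 8.
Shadow price of cotton = 0.

0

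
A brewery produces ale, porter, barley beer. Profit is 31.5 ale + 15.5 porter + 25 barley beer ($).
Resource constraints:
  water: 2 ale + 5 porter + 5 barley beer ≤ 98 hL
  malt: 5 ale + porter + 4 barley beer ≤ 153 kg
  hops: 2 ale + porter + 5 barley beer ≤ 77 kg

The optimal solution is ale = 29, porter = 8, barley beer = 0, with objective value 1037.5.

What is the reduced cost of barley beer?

-7

Binding: water and malt. Non-binding: hops (11 unused).
By complementary slackness, y = 0 for the non-binding constraint.
The binding rows give the dual system: 2·y_water + 5·y_malt = 31.5 and 5·y_water + 1·y_malt = 15.5.
Solving: y_water = 2, y_malt = 5.5.
Reduced cost of barley beer: c₃ − yᵀa₃ = 25 − (2·5 + 5.5·4) = 25 − 32 = -7.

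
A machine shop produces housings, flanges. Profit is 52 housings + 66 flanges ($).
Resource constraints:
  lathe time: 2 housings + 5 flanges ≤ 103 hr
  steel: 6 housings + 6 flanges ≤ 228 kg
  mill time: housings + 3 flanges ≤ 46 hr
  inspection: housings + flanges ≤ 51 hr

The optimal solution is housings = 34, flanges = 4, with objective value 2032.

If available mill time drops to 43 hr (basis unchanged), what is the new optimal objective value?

2011

At the optimum: lathe time uses 88 of 103 (slack = 15); steel uses 228 of 228 (binding); mill time uses 46 of 46 (binding); inspection uses 38 of 51 (slack = 13).
Slack constraints have shadow price 0 (complementary slackness).
The binding rows give the dual system: 6·y_steel + 1·y_mill time = 52 and 6·y_steel + 3·y_mill time = 66.
→ y_steel = 7.5 and y_mill time = 7.
Δz = y_mill time·Δb = 7 × (-3) = -21, so new z* = 2032 − 21 = 2011.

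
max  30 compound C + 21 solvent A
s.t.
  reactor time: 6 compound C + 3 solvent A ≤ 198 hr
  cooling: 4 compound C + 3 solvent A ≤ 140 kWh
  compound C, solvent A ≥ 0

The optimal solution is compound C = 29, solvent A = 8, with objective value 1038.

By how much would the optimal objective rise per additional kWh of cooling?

At the optimum: reactor time uses 198 of 198 (binding); cooling uses 140 of 140 (binding).
From A_Bᵀ y = c: 6·y_reactor time + 4·y_cooling = 30; 3·y_reactor time + 3·y_cooling = 21.
→ y_reactor time = 1 and y_cooling = 6.
Shadow price of cooling = 6.

6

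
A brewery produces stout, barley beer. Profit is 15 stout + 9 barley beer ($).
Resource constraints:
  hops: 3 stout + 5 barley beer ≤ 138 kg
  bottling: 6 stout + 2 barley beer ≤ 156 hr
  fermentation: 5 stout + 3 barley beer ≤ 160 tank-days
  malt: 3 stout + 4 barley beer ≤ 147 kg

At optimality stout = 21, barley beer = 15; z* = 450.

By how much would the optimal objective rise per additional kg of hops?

1

At the optimum: hops uses 138 of 138 (binding); bottling uses 156 of 156 (binding); fermentation uses 150 of 160 (slack = 10); malt uses 123 of 147 (slack = 24).
Since fermentation, malt are not tight, their duals are 0.
The binding rows give the dual system: 3·y_hops + 6·y_bottling = 15 and 5·y_hops + 2·y_bottling = 9.
→ y_hops = 1 and y_bottling = 2.
Shadow price of hops = 1.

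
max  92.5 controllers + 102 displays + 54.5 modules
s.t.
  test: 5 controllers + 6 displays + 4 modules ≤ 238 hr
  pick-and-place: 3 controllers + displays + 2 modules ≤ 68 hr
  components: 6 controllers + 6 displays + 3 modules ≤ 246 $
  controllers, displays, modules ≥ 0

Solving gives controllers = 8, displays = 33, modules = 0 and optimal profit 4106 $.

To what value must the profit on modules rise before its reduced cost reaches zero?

60.5

Binding: test and components. Non-binding: pick-and-place (11 unused).
By complementary slackness, y = 0 for the non-binding constraint.
The binding rows give the dual system: 5·y_test + 6·y_components = 92.5 and 6·y_test + 6·y_components = 102.
Solving: y_test = 9.5, y_components = 7.5.
modules enters the basis when its profit ≥ yᵀa₃ = 9.5·4 + 7.5·3 = 60.5.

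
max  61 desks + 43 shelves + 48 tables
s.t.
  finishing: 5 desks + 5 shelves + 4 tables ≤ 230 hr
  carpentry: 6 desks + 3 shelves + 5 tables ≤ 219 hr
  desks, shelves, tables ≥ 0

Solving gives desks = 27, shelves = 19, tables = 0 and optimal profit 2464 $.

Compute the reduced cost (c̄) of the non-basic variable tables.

Both finishing and carpentry are binding at x*.
Dual feasibility on the basic columns requires 5·y_finishing + 6·y_carpentry = 61, 5·y_finishing + 3·y_carpentry = 43.
→ y_finishing = 5 and y_carpentry = 6.
Reduced cost of tables: c₃ − yᵀa₃ = 48 − (5·4 + 6·5) = 48 − 50 = -2.

-2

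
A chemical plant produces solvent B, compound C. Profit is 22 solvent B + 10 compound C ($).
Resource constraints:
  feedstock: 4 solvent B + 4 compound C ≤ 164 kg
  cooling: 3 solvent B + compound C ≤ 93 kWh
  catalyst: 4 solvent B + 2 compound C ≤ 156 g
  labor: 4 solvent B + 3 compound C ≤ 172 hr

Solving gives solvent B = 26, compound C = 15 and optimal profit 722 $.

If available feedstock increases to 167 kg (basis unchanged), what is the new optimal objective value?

725

At the optimum: feedstock uses 164 of 164 (binding); cooling uses 93 of 93 (binding); catalyst uses 134 of 156 (slack = 22); labor uses 149 of 172 (slack = 23).
Slack constraints have shadow price 0 (complementary slackness).
Dual feasibility on the basic columns requires 4·y_feedstock + 3·y_cooling = 22, 4·y_feedstock + 1·y_cooling = 10.
This yields shadow prices y_feedstock = 1, y_cooling = 6.
Δz = y_feedstock·Δb = 1 × (3) = 3, so new z* = 722 + 3 = 725.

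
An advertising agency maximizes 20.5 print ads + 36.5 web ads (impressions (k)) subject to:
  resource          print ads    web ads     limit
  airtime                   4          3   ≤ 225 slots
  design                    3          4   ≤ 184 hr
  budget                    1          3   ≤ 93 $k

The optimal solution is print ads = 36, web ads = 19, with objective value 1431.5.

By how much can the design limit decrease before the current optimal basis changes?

60

Binding constraints: design, budget. The basis is B = [[3,4],[1,3]] with det 5.
Per unit decrease in design, x* moves by d = (-0.6, 0.2).
The basis stays optimal until print ads reaches 0; allowable decrease = 60 hr.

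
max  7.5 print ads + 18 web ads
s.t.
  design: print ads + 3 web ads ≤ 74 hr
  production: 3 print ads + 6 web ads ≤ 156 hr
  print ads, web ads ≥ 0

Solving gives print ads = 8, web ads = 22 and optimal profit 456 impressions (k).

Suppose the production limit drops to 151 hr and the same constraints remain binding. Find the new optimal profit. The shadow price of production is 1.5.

Δb = -5, so new z* = 456 + (1.5)·(-5) = 456 − 7.5 = 448.5.

448.5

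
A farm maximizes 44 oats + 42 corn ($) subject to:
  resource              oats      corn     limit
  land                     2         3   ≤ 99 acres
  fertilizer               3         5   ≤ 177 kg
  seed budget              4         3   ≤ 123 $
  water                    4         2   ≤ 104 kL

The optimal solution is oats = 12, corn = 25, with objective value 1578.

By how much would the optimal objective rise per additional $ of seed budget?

Binding: land and seed budget. Non-binding: fertilizer (16 unused), water (6 unused).
By complementary slackness, y = 0 for the non-binding constraints.
The binding rows give the dual system: 2·y_land + 4·y_seed budget = 44 and 3·y_land + 3·y_seed budget = 42.
Solving: y_land = 6, y_seed budget = 8.
Shadow price of seed budget = 8.

8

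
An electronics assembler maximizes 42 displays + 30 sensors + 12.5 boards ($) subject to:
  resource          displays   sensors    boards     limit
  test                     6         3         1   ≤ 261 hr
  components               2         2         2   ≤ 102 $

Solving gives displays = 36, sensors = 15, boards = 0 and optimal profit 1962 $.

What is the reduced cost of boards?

At the optimum: test uses 261 of 261 (binding); components uses 102 of 102 (binding).
Dual feasibility on the basic columns requires 6·y_test + 2·y_components = 42, 3·y_test + 2·y_components = 30.
Solving: y_test = 4, y_components = 9.
Reduced cost of boards: c₃ − yᵀa₃ = 12.5 − (4·1 + 9·2) = 12.5 − 22 = -9.5.

-9.5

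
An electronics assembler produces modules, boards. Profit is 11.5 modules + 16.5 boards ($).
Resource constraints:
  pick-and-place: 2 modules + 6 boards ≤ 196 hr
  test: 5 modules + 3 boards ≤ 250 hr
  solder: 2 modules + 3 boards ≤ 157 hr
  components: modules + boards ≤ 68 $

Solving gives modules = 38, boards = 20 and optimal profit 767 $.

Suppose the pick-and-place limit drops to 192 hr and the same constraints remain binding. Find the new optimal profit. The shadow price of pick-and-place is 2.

Δb = -4, so new z* = 767 + (2)·(-4) = 767 − 8 = 759.

759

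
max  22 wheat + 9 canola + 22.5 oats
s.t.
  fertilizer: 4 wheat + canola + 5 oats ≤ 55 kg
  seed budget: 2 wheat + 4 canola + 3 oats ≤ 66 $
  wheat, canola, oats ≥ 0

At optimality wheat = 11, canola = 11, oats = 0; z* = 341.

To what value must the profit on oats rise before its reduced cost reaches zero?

Check each constraint at x*: fertilizer 55/55 (tight); seed budget 66/66 (tight).
The binding rows give the dual system: 4·y_fertilizer + 2·y_seed budget = 22 and 1·y_fertilizer + 4·y_seed budget = 9.
This yields shadow prices y_fertilizer = 5, y_seed budget = 1.
oats enters the basis when its profit ≥ yᵀa₃ = 5·5 + 1·3 = 28.

28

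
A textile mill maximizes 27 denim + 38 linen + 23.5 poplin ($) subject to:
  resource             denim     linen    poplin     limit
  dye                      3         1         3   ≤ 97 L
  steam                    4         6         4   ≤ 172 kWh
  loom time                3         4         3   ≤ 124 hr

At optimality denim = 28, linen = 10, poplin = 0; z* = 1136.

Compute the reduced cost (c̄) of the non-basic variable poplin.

-3.5

At the optimum: dye uses 94 of 97 (slack = 3); steam uses 172 of 172 (binding); loom time uses 124 of 124 (binding).
Slack constraints have shadow price 0 (complementary slackness).
Dual feasibility on the basic columns requires 4·y_steam + 3·y_loom time = 27, 6·y_steam + 4·y_loom time = 38.
This yields shadow prices y_steam = 3, y_loom time = 5.
Reduced cost of poplin: c₃ − yᵀa₃ = 23.5 − (3·4 + 5·3) = 23.5 − 27 = -3.5.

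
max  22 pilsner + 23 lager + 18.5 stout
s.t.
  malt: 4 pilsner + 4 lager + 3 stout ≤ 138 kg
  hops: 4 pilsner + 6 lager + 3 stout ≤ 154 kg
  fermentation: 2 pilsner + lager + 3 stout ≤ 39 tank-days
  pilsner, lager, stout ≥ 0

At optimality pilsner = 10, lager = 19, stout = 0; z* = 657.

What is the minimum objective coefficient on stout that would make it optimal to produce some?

24

At the optimum: malt uses 116 of 138 (slack = 22); hops uses 154 of 154 (binding); fermentation uses 39 of 39 (binding).
Since malt is not tight, its dual is 0.
Dual feasibility on the basic columns requires 4·y_hops + 2·y_fermentation = 22, 6·y_hops + 1·y_fermentation = 23.
This yields shadow prices y_hops = 3, y_fermentation = 5.
stout enters the basis when its profit ≥ yᵀa₃ = 3·3 + 5·3 = 24.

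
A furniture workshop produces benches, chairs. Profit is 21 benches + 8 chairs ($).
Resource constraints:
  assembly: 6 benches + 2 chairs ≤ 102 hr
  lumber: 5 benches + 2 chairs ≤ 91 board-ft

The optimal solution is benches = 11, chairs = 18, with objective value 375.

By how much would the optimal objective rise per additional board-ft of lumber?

Check each constraint at x*: assembly 102/102 (tight); lumber 91/91 (tight).
The binding rows give the dual system: 6·y_assembly + 5·y_lumber = 21 and 2·y_assembly + 2·y_lumber = 8.
→ y_assembly = 1 and y_lumber = 3.
Shadow price of lumber = 3.

3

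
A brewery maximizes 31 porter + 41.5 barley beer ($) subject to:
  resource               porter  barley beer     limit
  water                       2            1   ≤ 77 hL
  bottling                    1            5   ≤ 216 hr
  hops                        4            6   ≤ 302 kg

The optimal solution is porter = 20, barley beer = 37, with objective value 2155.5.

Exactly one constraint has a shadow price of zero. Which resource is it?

bottling

water: 77/77 (binding)
bottling: 205/216 (slack 11)
hops: 302/302 (binding)
By complementary slackness, a constraint with positive slack has shadow price 0 → bottling.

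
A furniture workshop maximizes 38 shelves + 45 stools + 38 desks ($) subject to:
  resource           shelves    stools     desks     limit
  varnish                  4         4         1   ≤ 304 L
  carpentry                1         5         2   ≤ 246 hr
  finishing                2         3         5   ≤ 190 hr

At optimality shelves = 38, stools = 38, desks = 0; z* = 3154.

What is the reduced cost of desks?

-3

At the optimum: varnish uses 304 of 304 (binding); carpentry uses 228 of 246 (slack = 18); finishing uses 190 of 190 (binding).
By complementary slackness, y = 0 for the non-binding constraint.
Dual feasibility on the basic columns requires 4·y_varnish + 2·y_finishing = 38, 4·y_varnish + 3·y_finishing = 45.
This yields shadow prices y_varnish = 6, y_finishing = 7.
Reduced cost of desks: c₃ − yᵀa₃ = 38 − (6·1 + 7·5) = 38 − 41 = -3.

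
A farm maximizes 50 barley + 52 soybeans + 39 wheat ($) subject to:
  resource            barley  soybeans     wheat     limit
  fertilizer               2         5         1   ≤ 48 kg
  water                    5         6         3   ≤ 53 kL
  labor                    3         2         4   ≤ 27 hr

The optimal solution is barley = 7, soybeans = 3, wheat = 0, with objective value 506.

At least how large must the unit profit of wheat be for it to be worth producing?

41

Binding: water and labor. Non-binding: fertilizer (19 unused).
By complementary slackness, y = 0 for the non-binding constraint.
Dual feasibility on the basic columns requires 5·y_water + 3·y_labor = 50, 6·y_water + 2·y_labor = 52.
This yields shadow prices y_water = 7, y_labor = 5.
wheat enters the basis when its profit ≥ yᵀa₃ = 7·3 + 5·4 = 41.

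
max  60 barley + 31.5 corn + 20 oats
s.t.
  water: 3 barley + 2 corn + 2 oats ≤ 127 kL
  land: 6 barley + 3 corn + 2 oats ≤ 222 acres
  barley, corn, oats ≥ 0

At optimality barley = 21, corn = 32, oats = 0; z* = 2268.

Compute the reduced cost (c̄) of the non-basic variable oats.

-3

At the optimum: water uses 127 of 127 (binding); land uses 222 of 222 (binding).
From A_Bᵀ y = c: 3·y_water + 6·y_land = 60; 2·y_water + 3·y_land = 31.5.
This yields shadow prices y_water = 3, y_land = 8.5.
Reduced cost of oats: c₃ − yᵀa₃ = 20 − (3·2 + 8.5·2) = 20 − 23 = -3.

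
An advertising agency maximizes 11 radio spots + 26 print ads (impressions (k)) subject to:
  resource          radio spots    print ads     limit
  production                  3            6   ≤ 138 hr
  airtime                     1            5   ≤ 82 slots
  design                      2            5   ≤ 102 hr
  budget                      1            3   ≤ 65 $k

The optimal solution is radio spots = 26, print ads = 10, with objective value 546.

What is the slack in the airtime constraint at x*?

6

airtime used = 1·26 + 5·10 = 76; slack = 82 − 76 = 6.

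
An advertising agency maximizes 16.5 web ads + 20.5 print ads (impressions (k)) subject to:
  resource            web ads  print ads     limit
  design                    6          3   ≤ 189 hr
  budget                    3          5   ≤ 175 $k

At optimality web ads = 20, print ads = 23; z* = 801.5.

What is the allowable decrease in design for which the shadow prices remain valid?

Binding constraints: design, budget. The basis is B = [[6,3],[3,5]] with det 21.
Per unit decrease in design, x* moves by d = (-0.2381, 0.1429).
The basis stays optimal until web ads reaches 0; allowable decrease = 84 hr.

84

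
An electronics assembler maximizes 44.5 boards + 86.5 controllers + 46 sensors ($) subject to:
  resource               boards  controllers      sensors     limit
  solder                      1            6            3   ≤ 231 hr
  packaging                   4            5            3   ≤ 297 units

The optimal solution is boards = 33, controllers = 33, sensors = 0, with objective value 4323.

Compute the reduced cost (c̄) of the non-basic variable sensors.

Check each constraint at x*: solder 231/231 (tight); packaging 297/297 (tight).
Dual feasibility on the basic columns requires 1·y_solder + 4·y_packaging = 44.5, 6·y_solder + 5·y_packaging = 86.5.
This yields shadow prices y_solder = 6.5, y_packaging = 9.5.
Reduced cost of sensors: c₃ − yᵀa₃ = 46 − (6.5·3 + 9.5·3) = 46 − 48 = -2.

-2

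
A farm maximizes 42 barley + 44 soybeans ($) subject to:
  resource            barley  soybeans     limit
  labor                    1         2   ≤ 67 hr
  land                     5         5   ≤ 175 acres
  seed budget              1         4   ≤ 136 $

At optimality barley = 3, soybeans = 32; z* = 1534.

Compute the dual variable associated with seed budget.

At the optimum: labor uses 67 of 67 (binding); land uses 175 of 175 (binding); seed budget uses 131 of 136 (slack = 5).
Slack constraints have shadow price 0 (complementary slackness).
Dual feasibility on the basic columns requires 1·y_labor + 5·y_land = 42, 2·y_labor + 5·y_land = 44.
Solving: y_labor = 2, y_land = 8.
Shadow price of seed budget = 0.

0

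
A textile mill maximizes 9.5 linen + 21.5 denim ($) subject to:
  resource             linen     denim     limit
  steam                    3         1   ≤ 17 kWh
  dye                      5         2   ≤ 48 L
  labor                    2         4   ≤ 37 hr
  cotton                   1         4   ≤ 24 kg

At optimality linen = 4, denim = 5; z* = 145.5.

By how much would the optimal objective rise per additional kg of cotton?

5

Binding: steam and cotton. Non-binding: dye (18 unused), labor (9 unused).
Since dye, labor are not tight, their duals are 0.
The binding rows give the dual system: 3·y_steam + 1·y_cotton = 9.5 and 1·y_steam + 4·y_cotton = 21.5.
This yields shadow prices y_steam = 1.5, y_cotton = 5.
Shadow price of cotton = 5.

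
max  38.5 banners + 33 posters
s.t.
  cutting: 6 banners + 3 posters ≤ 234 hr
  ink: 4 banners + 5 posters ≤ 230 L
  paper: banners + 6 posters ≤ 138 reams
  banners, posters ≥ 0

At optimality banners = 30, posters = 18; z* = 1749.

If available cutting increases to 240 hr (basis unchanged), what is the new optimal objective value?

At the optimum: cutting uses 234 of 234 (binding); ink uses 210 of 230 (slack = 20); paper uses 138 of 138 (binding).
Slack constraints have shadow price 0 (complementary slackness).
Dual feasibility on the basic columns requires 6·y_cutting + 1·y_paper = 38.5, 3·y_cutting + 6·y_paper = 33.
This yields shadow prices y_cutting = 6, y_paper = 2.5.
Δz = y_cutting·Δb = 6 × (6) = 36, so new z* = 1749 + 36 = 1785.

1785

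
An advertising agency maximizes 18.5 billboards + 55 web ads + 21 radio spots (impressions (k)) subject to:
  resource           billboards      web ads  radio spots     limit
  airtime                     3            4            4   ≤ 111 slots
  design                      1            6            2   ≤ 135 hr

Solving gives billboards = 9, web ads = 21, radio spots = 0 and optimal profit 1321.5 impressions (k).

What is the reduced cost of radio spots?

At the optimum: airtime uses 111 of 111 (binding); design uses 135 of 135 (binding).
The binding rows give the dual system: 3·y_airtime + 1·y_design = 18.5 and 4·y_airtime + 6·y_design = 55.
This yields shadow prices y_airtime = 4, y_design = 6.5.
Reduced cost of radio spots: c₃ − yᵀa₃ = 21 − (4·4 + 6.5·2) = 21 − 29 = -8.

-8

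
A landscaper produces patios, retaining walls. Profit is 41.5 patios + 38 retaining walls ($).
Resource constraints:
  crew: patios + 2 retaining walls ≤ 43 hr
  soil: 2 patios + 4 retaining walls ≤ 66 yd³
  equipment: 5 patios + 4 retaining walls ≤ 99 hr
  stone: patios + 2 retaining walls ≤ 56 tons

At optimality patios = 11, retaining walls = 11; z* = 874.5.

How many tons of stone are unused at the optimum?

stone used = 1·11 + 2·11 = 33; slack = 56 − 33 = 23.

23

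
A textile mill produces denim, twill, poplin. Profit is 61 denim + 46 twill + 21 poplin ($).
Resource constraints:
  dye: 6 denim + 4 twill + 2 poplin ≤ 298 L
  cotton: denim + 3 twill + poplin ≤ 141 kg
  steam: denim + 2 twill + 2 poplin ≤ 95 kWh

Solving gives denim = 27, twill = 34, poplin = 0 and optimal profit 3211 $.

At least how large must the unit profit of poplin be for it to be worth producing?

At the optimum: dye uses 298 of 298 (binding); cotton uses 129 of 141 (slack = 12); steam uses 95 of 95 (binding).
Slack constraints have shadow price 0 (complementary slackness).
The binding rows give the dual system: 6·y_dye + 1·y_steam = 61 and 4·y_dye + 2·y_steam = 46.
This yields shadow prices y_dye = 9.5, y_steam = 4.
poplin enters the basis when its profit ≥ yᵀa₃ = 9.5·2 + 4·2 = 27.

27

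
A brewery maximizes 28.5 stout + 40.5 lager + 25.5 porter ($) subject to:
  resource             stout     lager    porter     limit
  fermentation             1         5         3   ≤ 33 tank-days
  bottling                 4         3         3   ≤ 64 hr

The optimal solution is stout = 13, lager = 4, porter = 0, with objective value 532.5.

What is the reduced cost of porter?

-6

Check each constraint at x*: fermentation 33/33 (tight); bottling 64/64 (tight).
The binding rows give the dual system: 1·y_fermentation + 4·y_bottling = 28.5 and 5·y_fermentation + 3·y_bottling = 40.5.
→ y_fermentation = 4.5 and y_bottling = 6.
Reduced cost of porter: c₃ − yᵀa₃ = 25.5 − (4.5·3 + 6·3) = 25.5 − 31.5 = -6.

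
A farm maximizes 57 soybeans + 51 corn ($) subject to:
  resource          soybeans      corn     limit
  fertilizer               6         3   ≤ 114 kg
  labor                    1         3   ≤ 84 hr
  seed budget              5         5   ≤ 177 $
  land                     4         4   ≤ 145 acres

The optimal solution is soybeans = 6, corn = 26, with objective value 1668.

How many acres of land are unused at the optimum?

land used = 4·6 + 4·26 = 128; slack = 145 − 128 = 17.

17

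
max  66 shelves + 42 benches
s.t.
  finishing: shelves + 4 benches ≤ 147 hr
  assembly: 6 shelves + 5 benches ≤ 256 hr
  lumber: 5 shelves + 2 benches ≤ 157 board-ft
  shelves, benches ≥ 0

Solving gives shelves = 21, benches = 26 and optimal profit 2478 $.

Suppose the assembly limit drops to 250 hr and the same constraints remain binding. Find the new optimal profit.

2442

Check each constraint at x*: finishing 125/147 (slack 22); assembly 256/256 (tight); lumber 157/157 (tight).
By complementary slackness, y = 0 for the non-binding constraint.
Dual feasibility on the basic columns requires 6·y_assembly + 5·y_lumber = 66, 5·y_assembly + 2·y_lumber = 42.
This yields shadow prices y_assembly = 6, y_lumber = 6.
Δz = y_assembly·Δb = 6 × (-6) = -36, so new z* = 2478 − 36 = 2442.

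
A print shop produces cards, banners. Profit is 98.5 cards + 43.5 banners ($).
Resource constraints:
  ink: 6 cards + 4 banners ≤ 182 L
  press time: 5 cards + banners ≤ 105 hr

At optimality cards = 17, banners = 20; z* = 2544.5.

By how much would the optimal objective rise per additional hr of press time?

Check each constraint at x*: ink 182/182 (tight); press time 105/105 (tight).
The binding rows give the dual system: 6·y_ink + 5·y_press time = 98.5 and 4·y_ink + 1·y_press time = 43.5.
This yields shadow prices y_ink = 8.5, y_press time = 9.5.
Shadow price of press time = 9.5.

9.5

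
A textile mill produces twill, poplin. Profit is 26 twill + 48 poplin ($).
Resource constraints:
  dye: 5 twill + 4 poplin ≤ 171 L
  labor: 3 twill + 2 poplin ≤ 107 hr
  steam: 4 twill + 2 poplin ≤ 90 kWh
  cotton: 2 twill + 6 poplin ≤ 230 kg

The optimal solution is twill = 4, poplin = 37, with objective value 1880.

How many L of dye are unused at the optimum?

dye used = 5·4 + 4·37 = 168; slack = 171 − 168 = 3.

3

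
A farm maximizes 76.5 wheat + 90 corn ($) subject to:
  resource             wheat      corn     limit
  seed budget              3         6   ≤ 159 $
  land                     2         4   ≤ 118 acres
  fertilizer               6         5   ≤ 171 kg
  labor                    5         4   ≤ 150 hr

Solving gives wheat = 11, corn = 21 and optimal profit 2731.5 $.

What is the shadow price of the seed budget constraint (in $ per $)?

7.5

Binding: seed budget and fertilizer. Non-binding: land (12 unused), labor (11 unused).
By complementary slackness, y = 0 for the non-binding constraints.
The binding rows give the dual system: 3·y_seed budget + 6·y_fertilizer = 76.5 and 6·y_seed budget + 5·y_fertilizer = 90.
This yields shadow prices y_seed budget = 7.5, y_fertilizer = 9.
Shadow price of seed budget = 7.5.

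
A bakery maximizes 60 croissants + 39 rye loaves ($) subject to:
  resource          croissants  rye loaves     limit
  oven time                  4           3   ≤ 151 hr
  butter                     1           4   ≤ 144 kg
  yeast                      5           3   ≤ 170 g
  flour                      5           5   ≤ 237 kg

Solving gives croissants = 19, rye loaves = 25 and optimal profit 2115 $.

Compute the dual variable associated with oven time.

5

Check each constraint at x*: oven time 151/151 (tight); butter 119/144 (slack 25); yeast 170/170 (tight); flour 220/237 (slack 17).
Since butter, flour are not tight, their duals are 0.
The binding rows give the dual system: 4·y_oven time + 5·y_yeast = 60 and 3·y_oven time + 3·y_yeast = 39.
→ y_oven time = 5 and y_yeast = 8.
Shadow price of oven time = 5.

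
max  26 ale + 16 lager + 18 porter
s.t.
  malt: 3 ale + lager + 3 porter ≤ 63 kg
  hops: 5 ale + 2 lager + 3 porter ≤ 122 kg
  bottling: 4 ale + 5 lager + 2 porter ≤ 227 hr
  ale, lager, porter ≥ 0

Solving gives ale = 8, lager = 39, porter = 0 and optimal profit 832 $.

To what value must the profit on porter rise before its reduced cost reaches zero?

22

Check each constraint at x*: malt 63/63 (tight); hops 118/122 (slack 4); bottling 227/227 (tight).
Slack constraints have shadow price 0 (complementary slackness).
The binding rows give the dual system: 3·y_malt + 4·y_bottling = 26 and 1·y_malt + 5·y_bottling = 16.
→ y_malt = 6 and y_bottling = 2.
porter enters the basis when its profit ≥ yᵀa₃ = 6·3 + 2·2 = 22.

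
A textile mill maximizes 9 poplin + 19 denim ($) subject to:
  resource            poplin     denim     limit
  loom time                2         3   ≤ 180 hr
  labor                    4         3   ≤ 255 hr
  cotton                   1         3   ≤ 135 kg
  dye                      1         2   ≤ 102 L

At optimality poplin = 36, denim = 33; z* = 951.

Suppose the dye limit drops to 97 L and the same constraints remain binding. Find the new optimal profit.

911

Binding: cotton and dye. Non-binding: loom time (9 unused), labor (12 unused).
Slack constraints have shadow price 0 (complementary slackness).
The binding rows give the dual system: 1·y_cotton + 1·y_dye = 9 and 3·y_cotton + 2·y_dye = 19.
→ y_cotton = 1 and y_dye = 8.
Δz = y_dye·Δb = 8 × (-5) = -40, so new z* = 951 − 40 = 911.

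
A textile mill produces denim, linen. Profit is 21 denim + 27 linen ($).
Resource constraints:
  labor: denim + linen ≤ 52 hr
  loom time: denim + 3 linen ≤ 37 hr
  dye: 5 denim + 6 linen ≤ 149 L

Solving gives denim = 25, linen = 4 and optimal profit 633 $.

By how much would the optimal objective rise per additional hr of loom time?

1

At the optimum: labor uses 29 of 52 (slack = 23); loom time uses 37 of 37 (binding); dye uses 149 of 149 (binding).
Slack constraints have shadow price 0 (complementary slackness).
From A_Bᵀ y = c: 1·y_loom time + 5·y_dye = 21; 3·y_loom time + 6·y_dye = 27.
→ y_loom time = 1 and y_dye = 4.
Shadow price of loom time = 1.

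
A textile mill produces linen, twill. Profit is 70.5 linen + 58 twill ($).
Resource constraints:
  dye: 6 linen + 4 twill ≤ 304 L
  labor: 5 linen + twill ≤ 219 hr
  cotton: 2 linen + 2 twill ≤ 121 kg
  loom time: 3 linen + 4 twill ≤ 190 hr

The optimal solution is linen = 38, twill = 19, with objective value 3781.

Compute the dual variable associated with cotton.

0

Binding: dye and loom time. Non-binding: labor (10 unused), cotton (7 unused).
Since labor, cotton are not tight, their duals are 0.
From A_Bᵀ y = c: 6·y_dye + 3·y_loom time = 70.5; 4·y_dye + 4·y_loom time = 58.
→ y_dye = 9 and y_loom time = 5.5.
Shadow price of cotton = 0.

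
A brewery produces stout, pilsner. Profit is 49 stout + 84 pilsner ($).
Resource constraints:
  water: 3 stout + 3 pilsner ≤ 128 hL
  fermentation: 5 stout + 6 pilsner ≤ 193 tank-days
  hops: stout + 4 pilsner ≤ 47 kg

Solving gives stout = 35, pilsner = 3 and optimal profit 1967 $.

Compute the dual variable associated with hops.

Check each constraint at x*: water 114/128 (slack 14); fermentation 193/193 (tight); hops 47/47 (tight).
Slack constraints have shadow price 0 (complementary slackness).
From A_Bᵀ y = c: 5·y_fermentation + 1·y_hops = 49; 6·y_fermentation + 4·y_hops = 84.
This yields shadow prices y_fermentation = 8, y_hops = 9.
Shadow price of hops = 9.

9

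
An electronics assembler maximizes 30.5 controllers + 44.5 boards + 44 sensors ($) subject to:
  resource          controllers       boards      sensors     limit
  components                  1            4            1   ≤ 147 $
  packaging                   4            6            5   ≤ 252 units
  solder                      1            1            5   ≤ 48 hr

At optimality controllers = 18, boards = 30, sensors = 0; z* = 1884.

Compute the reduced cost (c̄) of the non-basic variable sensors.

At the optimum: components uses 138 of 147 (slack = 9); packaging uses 252 of 252 (binding); solder uses 48 of 48 (binding).
By complementary slackness, y = 0 for the non-binding constraint.
The binding rows give the dual system: 4·y_packaging + 1·y_solder = 30.5 and 6·y_packaging + 1·y_solder = 44.5.
This yields shadow prices y_packaging = 7, y_solder = 2.5.
Reduced cost of sensors: c₃ − yᵀa₃ = 44 − (7·5 + 2.5·5) = 44 − 47.5 = -3.5.

-3.5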